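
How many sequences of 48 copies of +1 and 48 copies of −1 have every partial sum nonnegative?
C_48 = 131327898242169365477991900

These ballot sequences are counted by the Catalan number C_n = (1/(n + 1)) · C(2n, n). For n = 48: C_48 = (1/49) · C(96, 48) = 6435067013866298908421603100/49 = 131327898242169365477991900.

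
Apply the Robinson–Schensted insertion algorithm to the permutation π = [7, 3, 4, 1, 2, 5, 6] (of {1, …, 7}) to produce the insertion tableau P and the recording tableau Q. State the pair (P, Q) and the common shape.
P = [1, 2, 5, 6] / [3, 4] / [7];  Q = [1, 3, 6, 7] / [2, 5] / [4];  common shape = (4, 2, 1)

Row-insert the values π_1, π_2, … into P one at a time, bumping the leftmost entry strictly greater than the inserted value down to the next row. The recording tableau Q records, in position (i, j), the step at which that cell was added to P.
  Insert 7 (step 1): P = [7];  Q = [1]
  Insert 3 (step 2): P = [3] / [7];  Q = [1] / [2]
  Insert 4 (step 3): P = [3, 4] / [7];  Q = [1, 3] / [2]
  Insert 1 (step 4): P = [1, 4] / [3] / [7];  Q = [1, 3] / [2] / [4]
  Insert 2 (step 5): P = [1, 2] / [3, 4] / [7];  Q = [1, 3] / [2, 5] / [4]
  Insert 5 (step 6): P = [1, 2, 5] / [3, 4] / [7];  Q = [1, 3, 6] / [2, 5] / [4]
  Insert 6 (step 7): P = [1, 2, 5, 6] / [3, 4] / [7];  Q = [1, 3, 6, 7] / [2, 5] / [4]
Final shape: (4, 2, 1).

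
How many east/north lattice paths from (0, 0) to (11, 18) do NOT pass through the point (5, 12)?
Number of paths = 28879578

Total paths from (0, 0) to (11, 18): C(29, 11) = 34597290. Paths through (5, 12): (paths (0, 0) → (5, 12)) × (paths (5, 12) → (11, 18)) = C(17, 5) · C(12, 6) = 6188 · 924 = 5717712. Avoidance count = 34597290 − 5717712 = 28879578.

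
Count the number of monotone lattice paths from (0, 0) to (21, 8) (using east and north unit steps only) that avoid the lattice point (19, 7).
Number of paths = 2318745

Total paths from (0, 0) to (21, 8): C(29, 21) = 4292145. Paths through (19, 7): (paths (0, 0) → (19, 7)) × (paths (19, 7) → (21, 8)) = C(26, 19) · C(3, 2) = 657800 · 3 = 1973400. Avoidance count = 4292145 − 1973400 = 2318745.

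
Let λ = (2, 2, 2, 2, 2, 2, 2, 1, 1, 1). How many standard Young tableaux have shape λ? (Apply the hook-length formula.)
# SYT of shape (2, 2, 2, 2, 2, 2, 2, 1, 1, 1) = 7072

Hook-length formula: f^λ = n! / Π hook(c), product over all cells c of the Young diagram. For λ = (2, 2, 2, 2, 2, 2, 2, 1, 1, 1), n = 17 boxes. Hook lengths by row (left-to-right, top-to-bottom): [11, 7]; [10, 6]; [9, 5]; [8, 4]; [7, 3]; [6, 2]; [5, 1]; [3]; [2]; [1]. Product of hooks = 50295168000. So f^λ = 17! / 50295168000 = 355687428096000 / 50295168000 = 7072.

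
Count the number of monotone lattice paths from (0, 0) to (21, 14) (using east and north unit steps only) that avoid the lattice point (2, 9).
Number of paths = 2317621680

Total paths from (0, 0) to (21, 14): C(35, 21) = 2319959400. Paths through (2, 9): (paths (0, 0) → (2, 9)) × (paths (2, 9) → (21, 14)) = C(11, 2) · C(24, 19) = 55 · 42504 = 2337720. Avoidance count = 2319959400 − 2337720 = 2317621680.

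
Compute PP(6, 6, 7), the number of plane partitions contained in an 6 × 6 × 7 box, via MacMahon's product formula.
PP(6, 6, 7) = 29706808370096

Evaluate the triple product over i = 1..6, j = 1..6, k = 1..7. The factors are (2/1) · (3/2) · (4/3) · (5/4) · (6/5) · (7/6) · (8/7) · (3/2) · … (252 factors total). The numerators and denominators telescope so the product is an integer; carrying out the multiplication exactly gives PP(6, 6, 7) = 29706808370096.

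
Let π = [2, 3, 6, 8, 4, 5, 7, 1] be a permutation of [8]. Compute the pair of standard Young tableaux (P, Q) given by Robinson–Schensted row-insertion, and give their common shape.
P = [1, 3, 4, 5, 7] / [2, 8] / [6];  Q = [1, 2, 3, 4, 7] / [5, 6] / [8];  common shape = (5, 2, 1)

Row-insert the values π_1, π_2, … into P one at a time, bumping the leftmost entry strictly greater than the inserted value down to the next row. The recording tableau Q records, in position (i, j), the step at which that cell was added to P.
  Insert 2 (step 1): P = [2];  Q = [1]
  Insert 3 (step 2): P = [2, 3];  Q = [1, 2]
  Insert 6 (step 3): P = [2, 3, 6];  Q = [1, 2, 3]
  Insert 8 (step 4): P = [2, 3, 6, 8];  Q = [1, 2, 3, 4]
  Insert 4 (step 5): P = [2, 3, 4, 8] / [6];  Q = [1, 2, 3, 4] / [5]
  Insert 5 (step 6): P = [2, 3, 4, 5] / [6, 8];  Q = [1, 2, 3, 4] / [5, 6]
  Insert 7 (step 7): P = [2, 3, 4, 5, 7] / [6, 8];  Q = [1, 2, 3, 4, 7] / [5, 6]
  Insert 1 (step 8): P = [1, 3, 4, 5, 7] / [2, 8] / [6];  Q = [1, 2, 3, 4, 7] / [5, 6] / [8]
Final shape: (5, 2, 1).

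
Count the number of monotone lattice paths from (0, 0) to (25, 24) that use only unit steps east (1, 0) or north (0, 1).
Number of paths = 63205303218876

A monotone lattice path from (0, 0) to (25, 24) consists of 25 east steps and 24 north steps in some order, so it is determined by which 25 of the 49 steps are east. The count is C(49, 25) = 63205303218876.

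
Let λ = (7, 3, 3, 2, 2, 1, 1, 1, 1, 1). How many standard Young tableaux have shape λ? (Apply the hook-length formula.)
# SYT of shape (7, 3, 3, 2, 2, 1, 1, 1, 1, 1) = 707107401

Hook-length formula: f^λ = n! / Π hook(c), product over all cells c of the Young diagram. For λ = (7, 3, 3, 2, 2, 1, 1, 1, 1, 1), n = 22 boxes. Hook lengths by row (left-to-right, top-to-bottom): [16, 10, 7, 4, 3, 2, 1]; [11, 5, 2]; [10, 4, 1]; [8, 2]; [7, 1]; [5]; [4]; [3]; [2]; [1]. Product of hooks = 1589575680000. So f^λ = 22! / 1589575680000 = 1124000727777607680000 / 1589575680000 = 707107401.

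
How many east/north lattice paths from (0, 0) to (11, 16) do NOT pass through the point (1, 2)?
Number of paths = 7154127

Total paths from (0, 0) to (11, 16): C(27, 11) = 13037895. Paths through (1, 2): (paths (0, 0) → (1, 2)) × (paths (1, 2) → (11, 16)) = C(3, 1) · C(24, 10) = 3 · 1961256 = 5883768. Avoidance count = 13037895 − 5883768 = 7154127.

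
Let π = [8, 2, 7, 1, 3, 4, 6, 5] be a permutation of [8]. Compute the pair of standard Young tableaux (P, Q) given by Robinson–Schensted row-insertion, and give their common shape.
P = [1, 3, 4, 5] / [2, 6] / [7] / [8];  Q = [1, 3, 6, 7] / [2, 5] / [4] / [8];  common shape = (4, 2, 1, 1)

Row-insert the values π_1, π_2, … into P one at a time, bumping the leftmost entry strictly greater than the inserted value down to the next row. The recording tableau Q records, in position (i, j), the step at which that cell was added to P.
  Insert 8 (step 1): P = [8];  Q = [1]
  Insert 2 (step 2): P = [2] / [8];  Q = [1] / [2]
  Insert 7 (step 3): P = [2, 7] / [8];  Q = [1, 3] / [2]
  Insert 1 (step 4): P = [1, 7] / [2] / [8];  Q = [1, 3] / [2] / [4]
  Insert 3 (step 5): P = [1, 3] / [2, 7] / [8];  Q = [1, 3] / [2, 5] / [4]
  Insert 4 (step 6): P = [1, 3, 4] / [2, 7] / [8];  Q = [1, 3, 6] / [2, 5] / [4]
  Insert 6 (step 7): P = [1, 3, 4, 6] / [2, 7] / [8];  Q = [1, 3, 6, 7] / [2, 5] / [4]
  Insert 5 (step 8): P = [1, 3, 4, 5] / [2, 6] / [7] / [8];  Q = [1, 3, 6, 7] / [2, 5] / [4] / [8]
Final shape: (4, 2, 1, 1).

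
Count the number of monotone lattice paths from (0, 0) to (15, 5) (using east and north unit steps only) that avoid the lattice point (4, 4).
Number of paths = 14664

Total paths from (0, 0) to (15, 5): C(20, 15) = 15504. Paths through (4, 4): (paths (0, 0) → (4, 4)) × (paths (4, 4) → (15, 5)) = C(8, 4) · C(12, 11) = 70 · 12 = 840. Avoidance count = 15504 − 840 = 14664.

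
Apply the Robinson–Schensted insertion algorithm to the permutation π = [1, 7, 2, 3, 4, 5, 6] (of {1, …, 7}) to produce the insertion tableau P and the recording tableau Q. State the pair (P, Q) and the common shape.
P = [1, 2, 3, 4, 5, 6] / [7];  Q = [1, 2, 4, 5, 6, 7] / [3];  common shape = (6, 1)

Row-insert the values π_1, π_2, … into P one at a time, bumping the leftmost entry strictly greater than the inserted value down to the next row. The recording tableau Q records, in position (i, j), the step at which that cell was added to P.
  Insert 1 (step 1): P = [1];  Q = [1]
  Insert 7 (step 2): P = [1, 7];  Q = [1, 2]
  Insert 2 (step 3): P = [1, 2] / [7];  Q = [1, 2] / [3]
  Insert 3 (step 4): P = [1, 2, 3] / [7];  Q = [1, 2, 4] / [3]
  Insert 4 (step 5): P = [1, 2, 3, 4] / [7];  Q = [1, 2, 4, 5] / [3]
  Insert 5 (step 6): P = [1, 2, 3, 4, 5] / [7];  Q = [1, 2, 4, 5, 6] / [3]
  Insert 6 (step 7): P = [1, 2, 3, 4, 5, 6] / [7];  Q = [1, 2, 4, 5, 6, 7] / [3]
Final shape: (6, 1).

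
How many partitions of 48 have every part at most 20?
p(48, parts ≤ 20) = 132559

Use the recurrence p(n, m) = p(n, m−1) + p(n−m, m): either the largest part is < m (count p(n, m−1)) or the largest part is exactly m (remove one copy of m, count p(n−m, m)). With p(0, ·) = 1 this gives p(48, parts ≤ 20) = 132559. (By conjugating Young diagrams, this also counts partitions of 48 into at most 20 parts.)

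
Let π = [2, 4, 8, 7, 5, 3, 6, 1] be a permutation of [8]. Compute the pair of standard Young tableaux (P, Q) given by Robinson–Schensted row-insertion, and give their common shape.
P = [1, 3, 5, 6] / [2] / [4] / [7] / [8];  Q = [1, 2, 3, 7] / [4] / [5] / [6] / [8];  common shape = (4, 1, 1, 1, 1)

Row-insert the values π_1, π_2, … into P one at a time, bumping the leftmost entry strictly greater than the inserted value down to the next row. The recording tableau Q records, in position (i, j), the step at which that cell was added to P.
  Insert 2 (step 1): P = [2];  Q = [1]
  Insert 4 (step 2): P = [2, 4];  Q = [1, 2]
  Insert 8 (step 3): P = [2, 4, 8];  Q = [1, 2, 3]
  Insert 7 (step 4): P = [2, 4, 7] / [8];  Q = [1, 2, 3] / [4]
  Insert 5 (step 5): P = [2, 4, 5] / [7] / [8];  Q = [1, 2, 3] / [4] / [5]
  Insert 3 (step 6): P = [2, 3, 5] / [4] / [7] / [8];  Q = [1, 2, 3] / [4] / [5] / [6]
  Insert 6 (step 7): P = [2, 3, 5, 6] / [4] / [7] / [8];  Q = [1, 2, 3, 7] / [4] / [5] / [6]
  Insert 1 (step 8): P = [1, 3, 5, 6] / [2] / [4] / [7] / [8];  Q = [1, 2, 3, 7] / [4] / [5] / [6] / [8]
Final shape: (4, 1, 1, 1, 1).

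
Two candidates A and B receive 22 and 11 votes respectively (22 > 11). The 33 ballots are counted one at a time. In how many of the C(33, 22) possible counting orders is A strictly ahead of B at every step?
Strict-lead orderings = 64512240

Total orderings of the 33 votes with 22 for A: C(33, 22) = 193536720. By the Bertrand ballot formula (Cycle Lemma / reflection principle), the number of orderings in which A is strictly ahead of B throughout is (p − q)/(p + q) · C(p + q, p) = (22 − 11)/(22 + 11) · 193536720 = 64512240.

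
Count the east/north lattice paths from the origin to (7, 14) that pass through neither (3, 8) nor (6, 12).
Number of paths = 43263

Inclusion–exclusion. Total paths: C(21, 7) = 116280. Through P₁: C(11, 3)·C(10, 4) = 34650. Through P₂: C(18, 6)·C(3, 1) = 55692. Since P₁ is strictly southwest of P₂, a monotone path through both must visit P₁ then P₂; paths through both = C(11, 3)·C(7, 3)·C(3, 1) = 17325. Avoid both = 116280 − 34650 − 55692 + 17325 = 43263.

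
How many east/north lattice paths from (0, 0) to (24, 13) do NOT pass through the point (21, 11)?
Number of paths = 2272222500

Total paths from (0, 0) to (24, 13): C(37, 24) = 3562467300. Paths through (21, 11): (paths (0, 0) → (21, 11)) × (paths (21, 11) → (24, 13)) = C(32, 21) · C(5, 3) = 129024480 · 10 = 1290244800. Avoidance count = 3562467300 − 1290244800 = 2272222500.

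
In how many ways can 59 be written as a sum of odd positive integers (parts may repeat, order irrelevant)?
p_odd(59) = 9792

Enumerate partitions using only odd parts via the recurrence o(n, m) = o(n, m−2) + o(n−m, m) over odd m, starting from the largest odd part ≤ n. This gives p_odd(59) = 9792. (Euler's theorem: equals the count of distinct-part partitions.)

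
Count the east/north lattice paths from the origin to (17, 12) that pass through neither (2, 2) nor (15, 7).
Number of paths = 29781519

Inclusion–exclusion. Total paths: C(29, 17) = 51895935. Through P₁: C(4, 2)·C(25, 15) = 19612560. Through P₂: C(22, 15)·C(7, 2) = 3581424. Since P₁ is strictly southwest of P₂, a monotone path through both must visit P₁ then P₂; paths through both = C(4, 2)·C(18, 13)·C(7, 2) = 1079568. Avoid both = 51895935 − 19612560 − 3581424 + 1079568 = 29781519.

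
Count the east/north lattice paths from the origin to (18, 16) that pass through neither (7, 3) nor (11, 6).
Number of paths = 1745417302

Inclusion–exclusion. Total paths: C(34, 18) = 2203961430. Through P₁: C(10, 7)·C(24, 11) = 299537280. Through P₂: C(17, 11)·C(17, 7) = 240688448. Since P₁ is strictly southwest of P₂, a monotone path through both must visit P₁ then P₂; paths through both = C(10, 7)·C(7, 4)·C(17, 7) = 81681600. Avoid both = 2203961430 − 299537280 − 240688448 + 81681600 = 1745417302.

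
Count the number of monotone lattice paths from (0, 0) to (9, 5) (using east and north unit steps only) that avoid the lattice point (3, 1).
Number of paths = 1162

Total paths from (0, 0) to (9, 5): C(14, 9) = 2002. Paths through (3, 1): (paths (0, 0) → (3, 1)) × (paths (3, 1) → (9, 5)) = C(4, 3) · C(10, 6) = 4 · 210 = 840. Avoidance count = 2002 − 840 = 1162.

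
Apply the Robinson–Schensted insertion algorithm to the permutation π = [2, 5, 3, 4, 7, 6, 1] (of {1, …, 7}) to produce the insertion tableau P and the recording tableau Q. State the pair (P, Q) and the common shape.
P = [1, 3, 4, 6] / [2, 7] / [5];  Q = [1, 2, 4, 5] / [3, 6] / [7];  common shape = (4, 2, 1)

Row-insert the values π_1, π_2, … into P one at a time, bumping the leftmost entry strictly greater than the inserted value down to the next row. The recording tableau Q records, in position (i, j), the step at which that cell was added to P.
  Insert 2 (step 1): P = [2];  Q = [1]
  Insert 5 (step 2): P = [2, 5];  Q = [1, 2]
  Insert 3 (step 3): P = [2, 3] / [5];  Q = [1, 2] / [3]
  Insert 4 (step 4): P = [2, 3, 4] / [5];  Q = [1, 2, 4] / [3]
  Insert 7 (step 5): P = [2, 3, 4, 7] / [5];  Q = [1, 2, 4, 5] / [3]
  Insert 6 (step 6): P = [2, 3, 4, 6] / [5, 7];  Q = [1, 2, 4, 5] / [3, 6]
  Insert 1 (step 7): P = [1, 3, 4, 6] / [2, 7] / [5];  Q = [1, 2, 4, 5] / [3, 6] / [7]
Final shape: (4, 2, 1).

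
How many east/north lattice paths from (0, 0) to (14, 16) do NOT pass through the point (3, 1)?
Number of paths = 114518035

Total paths from (0, 0) to (14, 16): C(30, 14) = 145422675. Paths through (3, 1): (paths (0, 0) → (3, 1)) × (paths (3, 1) → (14, 16)) = C(4, 3) · C(26, 11) = 4 · 7726160 = 30904640. Avoidance count = 145422675 − 30904640 = 114518035.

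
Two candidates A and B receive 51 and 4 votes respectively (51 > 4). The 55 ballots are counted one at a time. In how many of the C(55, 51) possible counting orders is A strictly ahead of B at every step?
Strict-lead orderings = 291447

Total orderings of the 55 votes with 51 for A: C(55, 51) = 341055. By the Bertrand ballot formula (Cycle Lemma / reflection principle), the number of orderings in which A is strictly ahead of B throughout is (p − q)/(p + q) · C(p + q, p) = (51 − 4)/(51 + 4) · 341055 = 291447.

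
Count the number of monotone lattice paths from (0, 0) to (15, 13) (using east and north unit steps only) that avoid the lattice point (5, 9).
Number of paths = 35438158

Total paths from (0, 0) to (15, 13): C(28, 15) = 37442160. Paths through (5, 9): (paths (0, 0) → (5, 9)) × (paths (5, 9) → (15, 13)) = C(14, 5) · C(14, 10) = 2002 · 1001 = 2004002. Avoidance count = 37442160 − 2004002 = 35438158.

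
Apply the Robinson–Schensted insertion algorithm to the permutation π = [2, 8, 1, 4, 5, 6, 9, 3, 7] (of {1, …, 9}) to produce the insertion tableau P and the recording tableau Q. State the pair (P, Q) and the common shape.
P = [1, 3, 5, 6, 7] / [2, 4, 9] / [8];  Q = [1, 2, 5, 6, 7] / [3, 4, 9] / [8];  common shape = (5, 3, 1)

Row-insert the values π_1, π_2, … into P one at a time, bumping the leftmost entry strictly greater than the inserted value down to the next row. The recording tableau Q records, in position (i, j), the step at which that cell was added to P.
  Insert 2 (step 1): P = [2];  Q = [1]
  Insert 8 (step 2): P = [2, 8];  Q = [1, 2]
  Insert 1 (step 3): P = [1, 8] / [2];  Q = [1, 2] / [3]
  Insert 4 (step 4): P = [1, 4] / [2, 8];  Q = [1, 2] / [3, 4]
  Insert 5 (step 5): P = [1, 4, 5] / [2, 8];  Q = [1, 2, 5] / [3, 4]
  Insert 6 (step 6): P = [1, 4, 5, 6] / [2, 8];  Q = [1, 2, 5, 6] / [3, 4]
  Insert 9 (step 7): P = [1, 4, 5, 6, 9] / [2, 8];  Q = [1, 2, 5, 6, 7] / [3, 4]
  Insert 3 (step 8): P = [1, 3, 5, 6, 9] / [2, 4] / [8];  Q = [1, 2, 5, 6, 7] / [3, 4] / [8]
  Insert 7 (step 9): P = [1, 3, 5, 6, 7] / [2, 4, 9] / [8];  Q = [1, 2, 5, 6, 7] / [3, 4, 9] / [8]
Final shape: (5, 3, 1).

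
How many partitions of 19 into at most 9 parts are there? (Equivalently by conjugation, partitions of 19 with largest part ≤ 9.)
p(19, parts ≤ 9) = 393

Use the recurrence p(n, m) = p(n, m−1) + p(n−m, m): either the largest part is < m (count p(n, m−1)) or the largest part is exactly m (remove one copy of m, count p(n−m, m)). With p(0, ·) = 1 this gives p(19, parts ≤ 9) = 393. (By conjugating Young diagrams, this also counts partitions of 19 into at most 9 parts.)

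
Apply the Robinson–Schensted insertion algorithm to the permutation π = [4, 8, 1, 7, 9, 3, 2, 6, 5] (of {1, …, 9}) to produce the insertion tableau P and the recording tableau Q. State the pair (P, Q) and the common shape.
P = [1, 2, 5] / [3, 6, 9] / [4, 7] / [8];  Q = [1, 2, 5] / [3, 4, 8] / [6, 9] / [7];  common shape = (3, 3, 2, 1)

Row-insert the values π_1, π_2, … into P one at a time, bumping the leftmost entry strictly greater than the inserted value down to the next row. The recording tableau Q records, in position (i, j), the step at which that cell was added to P.
  Insert 4 (step 1): P = [4];  Q = [1]
  Insert 8 (step 2): P = [4, 8];  Q = [1, 2]
  Insert 1 (step 3): P = [1, 8] / [4];  Q = [1, 2] / [3]
  Insert 7 (step 4): P = [1, 7] / [4, 8];  Q = [1, 2] / [3, 4]
  Insert 9 (step 5): P = [1, 7, 9] / [4, 8];  Q = [1, 2, 5] / [3, 4]
  Insert 3 (step 6): P = [1, 3, 9] / [4, 7] / [8];  Q = [1, 2, 5] / [3, 4] / [6]
  Insert 2 (step 7): P = [1, 2, 9] / [3, 7] / [4] / [8];  Q = [1, 2, 5] / [3, 4] / [6] / [7]
  Insert 6 (step 8): P = [1, 2, 6] / [3, 7, 9] / [4] / [8];  Q = [1, 2, 5] / [3, 4, 8] / [6] / [7]
  Insert 5 (step 9): P = [1, 2, 5] / [3, 6, 9] / [4, 7] / [8];  Q = [1, 2, 5] / [3, 4, 8] / [6, 9] / [7]
Final shape: (3, 3, 2, 1).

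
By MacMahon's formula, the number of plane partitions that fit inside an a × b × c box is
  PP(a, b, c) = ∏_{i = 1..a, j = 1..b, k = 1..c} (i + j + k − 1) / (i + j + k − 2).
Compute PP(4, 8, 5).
PP(4, 8, 5) = 4789851066

Evaluate the triple product over i = 1..4, j = 1..8, k = 1..5. The factors are (2/1) · (3/2) · (4/3) · (5/4) · (6/5) · (3/2) · (4/3) · (5/4) · … (160 factors total). The numerators and denominators telescope so the product is an integer; carrying out the multiplication exactly gives PP(4, 8, 5) = 4789851066.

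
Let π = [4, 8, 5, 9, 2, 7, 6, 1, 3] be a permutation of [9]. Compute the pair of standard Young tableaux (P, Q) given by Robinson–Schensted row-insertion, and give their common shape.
P = [1, 3, 6] / [2, 5] / [4, 7] / [8, 9];  Q = [1, 2, 4] / [3, 6] / [5, 7] / [8, 9];  common shape = (3, 2, 2, 2)

Row-insert the values π_1, π_2, … into P one at a time, bumping the leftmost entry strictly greater than the inserted value down to the next row. The recording tableau Q records, in position (i, j), the step at which that cell was added to P.
  Insert 4 (step 1): P = [4];  Q = [1]
  Insert 8 (step 2): P = [4, 8];  Q = [1, 2]
  Insert 5 (step 3): P = [4, 5] / [8];  Q = [1, 2] / [3]
  Insert 9 (step 4): P = [4, 5, 9] / [8];  Q = [1, 2, 4] / [3]
  Insert 2 (step 5): P = [2, 5, 9] / [4] / [8];  Q = [1, 2, 4] / [3] / [5]
  Insert 7 (step 6): P = [2, 5, 7] / [4, 9] / [8];  Q = [1, 2, 4] / [3, 6] / [5]
  Insert 6 (step 7): P = [2, 5, 6] / [4, 7] / [8, 9];  Q = [1, 2, 4] / [3, 6] / [5, 7]
  Insert 1 (step 8): P = [1, 5, 6] / [2, 7] / [4, 9] / [8];  Q = [1, 2, 4] / [3, 6] / [5, 7] / [8]
  Insert 3 (step 9): P = [1, 3, 6] / [2, 5] / [4, 7] / [8, 9];  Q = [1, 2, 4] / [3, 6] / [5, 7] / [8, 9]
Final shape: (3, 2, 2, 2).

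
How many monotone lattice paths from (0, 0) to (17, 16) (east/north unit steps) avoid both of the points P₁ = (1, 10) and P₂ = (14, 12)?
Number of paths = 828003292

Inclusion–exclusion. Total paths: C(33, 17) = 1166803110. Through P₁: C(11, 1)·C(22, 16) = 820743. Through P₂: C(26, 14)·C(7, 3) = 338019500. Since P₁ is strictly southwest of P₂, a monotone path through both must visit P₁ then P₂; paths through both = C(11, 1)·C(15, 13)·C(7, 3) = 40425. Avoid both = 1166803110 − 820743 − 338019500 + 40425 = 828003292.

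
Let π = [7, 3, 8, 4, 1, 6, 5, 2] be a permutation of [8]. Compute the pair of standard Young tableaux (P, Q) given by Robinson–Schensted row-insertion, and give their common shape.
P = [1, 2, 5] / [3, 4] / [6, 8] / [7];  Q = [1, 3, 6] / [2, 4] / [5, 7] / [8];  common shape = (3, 2, 2, 1)

Row-insert the values π_1, π_2, … into P one at a time, bumping the leftmost entry strictly greater than the inserted value down to the next row. The recording tableau Q records, in position (i, j), the step at which that cell was added to P.
  Insert 7 (step 1): P = [7];  Q = [1]
  Insert 3 (step 2): P = [3] / [7];  Q = [1] / [2]
  Insert 8 (step 3): P = [3, 8] / [7];  Q = [1, 3] / [2]
  Insert 4 (step 4): P = [3, 4] / [7, 8];  Q = [1, 3] / [2, 4]
  Insert 1 (step 5): P = [1, 4] / [3, 8] / [7];  Q = [1, 3] / [2, 4] / [5]
  Insert 6 (step 6): P = [1, 4, 6] / [3, 8] / [7];  Q = [1, 3, 6] / [2, 4] / [5]
  Insert 5 (step 7): P = [1, 4, 5] / [3, 6] / [7, 8];  Q = [1, 3, 6] / [2, 4] / [5, 7]
  Insert 2 (step 8): P = [1, 2, 5] / [3, 4] / [6, 8] / [7];  Q = [1, 3, 6] / [2, 4] / [5, 7] / [8]
Final shape: (3, 2, 2, 1).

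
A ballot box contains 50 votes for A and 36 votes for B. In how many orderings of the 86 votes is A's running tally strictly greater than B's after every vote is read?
Strict-lead orderings = 348594806072564145432702

Total orderings of the 86 votes with 50 for A: C(86, 50) = 2141368094445751179086598. By the Bertrand ballot formula (Cycle Lemma / reflection principle), the number of orderings in which A is strictly ahead of B throughout is (p − q)/(p + q) · C(p + q, p) = (50 − 36)/(50 + 36) · 2141368094445751179086598 = 348594806072564145432702.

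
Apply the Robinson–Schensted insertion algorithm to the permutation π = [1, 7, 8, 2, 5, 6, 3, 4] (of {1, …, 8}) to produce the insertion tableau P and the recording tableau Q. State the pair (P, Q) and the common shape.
P = [1, 2, 3, 4] / [5, 6] / [7, 8];  Q = [1, 2, 3, 6] / [4, 5] / [7, 8];  common shape = (4, 2, 2)

Row-insert the values π_1, π_2, … into P one at a time, bumping the leftmost entry strictly greater than the inserted value down to the next row. The recording tableau Q records, in position (i, j), the step at which that cell was added to P.
  Insert 1 (step 1): P = [1];  Q = [1]
  Insert 7 (step 2): P = [1, 7];  Q = [1, 2]
  Insert 8 (step 3): P = [1, 7, 8];  Q = [1, 2, 3]
  Insert 2 (step 4): P = [1, 2, 8] / [7];  Q = [1, 2, 3] / [4]
  Insert 5 (step 5): P = [1, 2, 5] / [7, 8];  Q = [1, 2, 3] / [4, 5]
  Insert 6 (step 6): P = [1, 2, 5, 6] / [7, 8];  Q = [1, 2, 3, 6] / [4, 5]
  Insert 3 (step 7): P = [1, 2, 3, 6] / [5, 8] / [7];  Q = [1, 2, 3, 6] / [4, 5] / [7]
  Insert 4 (step 8): P = [1, 2, 3, 4] / [5, 6] / [7, 8];  Q = [1, 2, 3, 6] / [4, 5] / [7, 8]
Final shape: (4, 2, 2).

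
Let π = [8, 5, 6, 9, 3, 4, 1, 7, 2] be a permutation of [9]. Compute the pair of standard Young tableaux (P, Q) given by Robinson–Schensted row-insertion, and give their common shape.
P = [1, 2, 7] / [3, 4, 9] / [5, 6] / [8];  Q = [1, 3, 4] / [2, 6, 8] / [5, 9] / [7];  common shape = (3, 3, 2, 1)

Row-insert the values π_1, π_2, … into P one at a time, bumping the leftmost entry strictly greater than the inserted value down to the next row. The recording tableau Q records, in position (i, j), the step at which that cell was added to P.
  Insert 8 (step 1): P = [8];  Q = [1]
  Insert 5 (step 2): P = [5] / [8];  Q = [1] / [2]
  Insert 6 (step 3): P = [5, 6] / [8];  Q = [1, 3] / [2]
  Insert 9 (step 4): P = [5, 6, 9] / [8];  Q = [1, 3, 4] / [2]
  Insert 3 (step 5): P = [3, 6, 9] / [5] / [8];  Q = [1, 3, 4] / [2] / [5]
  Insert 4 (step 6): P = [3, 4, 9] / [5, 6] / [8];  Q = [1, 3, 4] / [2, 6] / [5]
  Insert 1 (step 7): P = [1, 4, 9] / [3, 6] / [5] / [8];  Q = [1, 3, 4] / [2, 6] / [5] / [7]
  Insert 7 (step 8): P = [1, 4, 7] / [3, 6, 9] / [5] / [8];  Q = [1, 3, 4] / [2, 6, 8] / [5] / [7]
  Insert 2 (step 9): P = [1, 2, 7] / [3, 4, 9] / [5, 6] / [8];  Q = [1, 3, 4] / [2, 6, 8] / [5, 9] / [7]
Final shape: (3, 3, 2, 1).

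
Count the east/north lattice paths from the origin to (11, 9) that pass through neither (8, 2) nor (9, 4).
Number of paths = 150380

Inclusion–exclusion. Total paths: C(20, 11) = 167960. Through P₁: C(10, 8)·C(10, 3) = 5400. Through P₂: C(13, 9)·C(7, 2) = 15015. Since P₁ is strictly southwest of P₂, a monotone path through both must visit P₁ then P₂; paths through both = C(10, 8)·C(3, 1)·C(7, 2) = 2835. Avoid both = 167960 − 5400 − 15015 + 2835 = 150380.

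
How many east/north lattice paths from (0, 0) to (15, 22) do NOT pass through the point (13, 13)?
Number of paths = 8792166760

Total paths from (0, 0) to (15, 22): C(37, 15) = 9364199760. Paths through (13, 13): (paths (0, 0) → (13, 13)) × (paths (13, 13) → (15, 22)) = C(26, 13) · C(11, 2) = 10400600 · 55 = 572033000. Avoidance count = 9364199760 − 572033000 = 8792166760.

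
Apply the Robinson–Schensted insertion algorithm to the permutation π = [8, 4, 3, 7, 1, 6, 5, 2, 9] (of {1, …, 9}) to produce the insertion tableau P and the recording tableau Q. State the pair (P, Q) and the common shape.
P = [1, 2, 9] / [3, 5] / [4, 6] / [7] / [8];  Q = [1, 4, 9] / [2, 6] / [3, 7] / [5] / [8];  common shape = (3, 2, 2, 1, 1)

Row-insert the values π_1, π_2, … into P one at a time, bumping the leftmost entry strictly greater than the inserted value down to the next row. The recording tableau Q records, in position (i, j), the step at which that cell was added to P.
  Insert 8 (step 1): P = [8];  Q = [1]
  Insert 4 (step 2): P = [4] / [8];  Q = [1] / [2]
  Insert 3 (step 3): P = [3] / [4] / [8];  Q = [1] / [2] / [3]
  Insert 7 (step 4): P = [3, 7] / [4] / [8];  Q = [1, 4] / [2] / [3]
  Insert 1 (step 5): P = [1, 7] / [3] / [4] / [8];  Q = [1, 4] / [2] / [3] / [5]
  Insert 6 (step 6): P = [1, 6] / [3, 7] / [4] / [8];  Q = [1, 4] / [2, 6] / [3] / [5]
  Insert 5 (step 7): P = [1, 5] / [3, 6] / [4, 7] / [8];  Q = [1, 4] / [2, 6] / [3, 7] / [5]
  Insert 2 (step 8): P = [1, 2] / [3, 5] / [4, 6] / [7] / [8];  Q = [1, 4] / [2, 6] / [3, 7] / [5] / [8]
  Insert 9 (step 9): P = [1, 2, 9] / [3, 5] / [4, 6] / [7] / [8];  Q = [1, 4, 9] / [2, 6] / [3, 7] / [5] / [8]
Final shape: (3, 2, 2, 1, 1).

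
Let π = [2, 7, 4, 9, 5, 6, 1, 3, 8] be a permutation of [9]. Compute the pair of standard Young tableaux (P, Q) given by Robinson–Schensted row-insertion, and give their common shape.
P = [1, 3, 5, 6, 8] / [2, 4] / [7, 9];  Q = [1, 2, 4, 6, 9] / [3, 5] / [7, 8];  common shape = (5, 2, 2)

Row-insert the values π_1, π_2, … into P one at a time, bumping the leftmost entry strictly greater than the inserted value down to the next row. The recording tableau Q records, in position (i, j), the step at which that cell was added to P.
  Insert 2 (step 1): P = [2];  Q = [1]
  Insert 7 (step 2): P = [2, 7];  Q = [1, 2]
  Insert 4 (step 3): P = [2, 4] / [7];  Q = [1, 2] / [3]
  Insert 9 (step 4): P = [2, 4, 9] / [7];  Q = [1, 2, 4] / [3]
  Insert 5 (step 5): P = [2, 4, 5] / [7, 9];  Q = [1, 2, 4] / [3, 5]
  Insert 6 (step 6): P = [2, 4, 5, 6] / [7, 9];  Q = [1, 2, 4, 6] / [3, 5]
  Insert 1 (step 7): P = [1, 4, 5, 6] / [2, 9] / [7];  Q = [1, 2, 4, 6] / [3, 5] / [7]
  Insert 3 (step 8): P = [1, 3, 5, 6] / [2, 4] / [7, 9];  Q = [1, 2, 4, 6] / [3, 5] / [7, 8]
  Insert 8 (step 9): P = [1, 3, 5, 6, 8] / [2, 4] / [7, 9];  Q = [1, 2, 4, 6, 9] / [3, 5] / [7, 8]
Final shape: (5, 2, 2).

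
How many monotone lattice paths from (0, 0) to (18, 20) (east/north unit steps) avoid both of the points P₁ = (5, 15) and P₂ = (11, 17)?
Number of paths = 30920354178

Inclusion–exclusion. Total paths: C(38, 18) = 33578000610. Through P₁: C(20, 5)·C(18, 13) = 132838272. Through P₂: C(28, 11)·C(10, 7) = 2576901600. Since P₁ is strictly southwest of P₂, a monotone path through both must visit P₁ then P₂; paths through both = C(20, 5)·C(8, 6)·C(10, 7) = 52093440. Avoid both = 33578000610 − 132838272 − 2576901600 + 52093440 = 30920354178.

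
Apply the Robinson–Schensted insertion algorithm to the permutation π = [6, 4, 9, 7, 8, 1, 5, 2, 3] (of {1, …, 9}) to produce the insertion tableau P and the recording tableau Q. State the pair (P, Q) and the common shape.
P = [1, 2, 3] / [4, 5, 8] / [6, 7] / [9];  Q = [1, 3, 5] / [2, 4, 9] / [6, 7] / [8];  common shape = (3, 3, 2, 1)

Row-insert the values π_1, π_2, … into P one at a time, bumping the leftmost entry strictly greater than the inserted value down to the next row. The recording tableau Q records, in position (i, j), the step at which that cell was added to P.
  Insert 6 (step 1): P = [6];  Q = [1]
  Insert 4 (step 2): P = [4] / [6];  Q = [1] / [2]
  Insert 9 (step 3): P = [4, 9] / [6];  Q = [1, 3] / [2]
  Insert 7 (step 4): P = [4, 7] / [6, 9];  Q = [1, 3] / [2, 4]
  Insert 8 (step 5): P = [4, 7, 8] / [6, 9];  Q = [1, 3, 5] / [2, 4]
  Insert 1 (step 6): P = [1, 7, 8] / [4, 9] / [6];  Q = [1, 3, 5] / [2, 4] / [6]
  Insert 5 (step 7): P = [1, 5, 8] / [4, 7] / [6, 9];  Q = [1, 3, 5] / [2, 4] / [6, 7]
  Insert 2 (step 8): P = [1, 2, 8] / [4, 5] / [6, 7] / [9];  Q = [1, 3, 5] / [2, 4] / [6, 7] / [8]
  Insert 3 (step 9): P = [1, 2, 3] / [4, 5, 8] / [6, 7] / [9];  Q = [1, 3, 5] / [2, 4, 9] / [6, 7] / [8]
Final shape: (3, 3, 2, 1).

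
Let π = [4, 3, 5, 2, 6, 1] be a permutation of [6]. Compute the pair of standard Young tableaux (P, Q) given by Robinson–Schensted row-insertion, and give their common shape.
P = [1, 5, 6] / [2] / [3] / [4];  Q = [1, 3, 5] / [2] / [4] / [6];  common shape = (3, 1, 1, 1)

Row-insert the values π_1, π_2, … into P one at a time, bumping the leftmost entry strictly greater than the inserted value down to the next row. The recording tableau Q records, in position (i, j), the step at which that cell was added to P.
  Insert 4 (step 1): P = [4];  Q = [1]
  Insert 3 (step 2): P = [3] / [4];  Q = [1] / [2]
  Insert 5 (step 3): P = [3, 5] / [4];  Q = [1, 3] / [2]
  Insert 2 (step 4): P = [2, 5] / [3] / [4];  Q = [1, 3] / [2] / [4]
  Insert 6 (step 5): P = [2, 5, 6] / [3] / [4];  Q = [1, 3, 5] / [2] / [4]
  Insert 1 (step 6): P = [1, 5, 6] / [2] / [3] / [4];  Q = [1, 3, 5] / [2] / [4] / [6]
Final shape: (3, 1, 1, 1).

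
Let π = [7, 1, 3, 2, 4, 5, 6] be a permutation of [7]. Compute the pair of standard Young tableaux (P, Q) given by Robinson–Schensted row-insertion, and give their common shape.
P = [1, 2, 4, 5, 6] / [3] / [7];  Q = [1, 3, 5, 6, 7] / [2] / [4];  common shape = (5, 1, 1)

Row-insert the values π_1, π_2, … into P one at a time, bumping the leftmost entry strictly greater than the inserted value down to the next row. The recording tableau Q records, in position (i, j), the step at which that cell was added to P.
  Insert 7 (step 1): P = [7];  Q = [1]
  Insert 1 (step 2): P = [1] / [7];  Q = [1] / [2]
  Insert 3 (step 3): P = [1, 3] / [7];  Q = [1, 3] / [2]
  Insert 2 (step 4): P = [1, 2] / [3] / [7];  Q = [1, 3] / [2] / [4]
  Insert 4 (step 5): P = [1, 2, 4] / [3] / [7];  Q = [1, 3, 5] / [2] / [4]
  Insert 5 (step 6): P = [1, 2, 4, 5] / [3] / [7];  Q = [1, 3, 5, 6] / [2] / [4]
  Insert 6 (step 7): P = [1, 2, 4, 5, 6] / [3] / [7];  Q = [1, 3, 5, 6, 7] / [2] / [4]
Final shape: (5, 1, 1).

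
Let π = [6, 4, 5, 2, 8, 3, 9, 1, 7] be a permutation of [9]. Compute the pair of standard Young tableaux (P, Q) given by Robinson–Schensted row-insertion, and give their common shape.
P = [1, 3, 7, 9] / [2, 5, 8] / [4] / [6];  Q = [1, 3, 5, 7] / [2, 6, 9] / [4] / [8];  common shape = (4, 3, 1, 1)

Row-insert the values π_1, π_2, … into P one at a time, bumping the leftmost entry strictly greater than the inserted value down to the next row. The recording tableau Q records, in position (i, j), the step at which that cell was added to P.
  Insert 6 (step 1): P = [6];  Q = [1]
  Insert 4 (step 2): P = [4] / [6];  Q = [1] / [2]
  Insert 5 (step 3): P = [4, 5] / [6];  Q = [1, 3] / [2]
  Insert 2 (step 4): P = [2, 5] / [4] / [6];  Q = [1, 3] / [2] / [4]
  Insert 8 (step 5): P = [2, 5, 8] / [4] / [6];  Q = [1, 3, 5] / [2] / [4]
  Insert 3 (step 6): P = [2, 3, 8] / [4, 5] / [6];  Q = [1, 3, 5] / [2, 6] / [4]
  Insert 9 (step 7): P = [2, 3, 8, 9] / [4, 5] / [6];  Q = [1, 3, 5, 7] / [2, 6] / [4]
  Insert 1 (step 8): P = [1, 3, 8, 9] / [2, 5] / [4] / [6];  Q = [1, 3, 5, 7] / [2, 6] / [4] / [8]
  Insert 7 (step 9): P = [1, 3, 7, 9] / [2, 5, 8] / [4] / [6];  Q = [1, 3, 5, 7] / [2, 6, 9] / [4] / [8]
Final shape: (4, 3, 1, 1).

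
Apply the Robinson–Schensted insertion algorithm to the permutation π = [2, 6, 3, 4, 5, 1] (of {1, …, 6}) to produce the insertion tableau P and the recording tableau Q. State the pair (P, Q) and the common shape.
P = [1, 3, 4, 5] / [2] / [6];  Q = [1, 2, 4, 5] / [3] / [6];  common shape = (4, 1, 1)

Row-insert the values π_1, π_2, … into P one at a time, bumping the leftmost entry strictly greater than the inserted value down to the next row. The recording tableau Q records, in position (i, j), the step at which that cell was added to P.
  Insert 2 (step 1): P = [2];  Q = [1]
  Insert 6 (step 2): P = [2, 6];  Q = [1, 2]
  Insert 3 (step 3): P = [2, 3] / [6];  Q = [1, 2] / [3]
  Insert 4 (step 4): P = [2, 3, 4] / [6];  Q = [1, 2, 4] / [3]
  Insert 5 (step 5): P = [2, 3, 4, 5] / [6];  Q = [1, 2, 4, 5] / [3]
  Insert 1 (step 6): P = [1, 3, 4, 5] / [2] / [6];  Q = [1, 2, 4, 5] / [3] / [6]
Final shape: (4, 1, 1).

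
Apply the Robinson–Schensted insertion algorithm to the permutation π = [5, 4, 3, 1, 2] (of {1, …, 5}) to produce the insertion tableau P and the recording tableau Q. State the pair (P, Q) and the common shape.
P = [1, 2] / [3] / [4] / [5];  Q = [1, 5] / [2] / [3] / [4];  common shape = (2, 1, 1, 1)

Row-insert the values π_1, π_2, … into P one at a time, bumping the leftmost entry strictly greater than the inserted value down to the next row. The recording tableau Q records, in position (i, j), the step at which that cell was added to P.
  Insert 5 (step 1): P = [5];  Q = [1]
  Insert 4 (step 2): P = [4] / [5];  Q = [1] / [2]
  Insert 3 (step 3): P = [3] / [4] / [5];  Q = [1] / [2] / [3]
  Insert 1 (step 4): P = [1] / [3] / [4] / [5];  Q = [1] / [2] / [3] / [4]
  Insert 2 (step 5): P = [1, 2] / [3] / [4] / [5];  Q = [1, 5] / [2] / [3] / [4]
Final shape: (2, 1, 1, 1).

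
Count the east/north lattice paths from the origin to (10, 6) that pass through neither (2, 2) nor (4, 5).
Number of paths = 4576

Inclusion–exclusion. Total paths: C(16, 10) = 8008. Through P₁: C(4, 2)·C(12, 8) = 2970. Through P₂: C(9, 4)·C(7, 6) = 882. Since P₁ is strictly southwest of P₂, a monotone path through both must visit P₁ then P₂; paths through both = C(4, 2)·C(5, 2)·C(7, 6) = 420. Avoid both = 8008 − 2970 − 882 + 420 = 4576.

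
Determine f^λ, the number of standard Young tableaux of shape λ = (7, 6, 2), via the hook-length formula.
# SYT of shape (7, 6, 2) = 25025

Hook-length formula: f^λ = n! / Π hook(c), product over all cells c of the Young diagram. For λ = (7, 6, 2), n = 15 boxes. Hook lengths by row (left-to-right, top-to-bottom): [9, 8, 6, 5, 4, 3, 1]; [7, 6, 4, 3, 2, 1]; [2, 1]. Product of hooks = 52254720. So f^λ = 15! / 52254720 = 1307674368000 / 52254720 = 25025.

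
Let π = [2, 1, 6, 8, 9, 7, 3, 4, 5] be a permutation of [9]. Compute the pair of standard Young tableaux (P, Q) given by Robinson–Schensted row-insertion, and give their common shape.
P = [1, 3, 4, 5] / [2, 6, 7, 9] / [8];  Q = [1, 3, 4, 5] / [2, 6, 8, 9] / [7];  common shape = (4, 4, 1)

Row-insert the values π_1, π_2, … into P one at a time, bumping the leftmost entry strictly greater than the inserted value down to the next row. The recording tableau Q records, in position (i, j), the step at which that cell was added to P.
  Insert 2 (step 1): P = [2];  Q = [1]
  Insert 1 (step 2): P = [1] / [2];  Q = [1] / [2]
  Insert 6 (step 3): P = [1, 6] / [2];  Q = [1, 3] / [2]
  Insert 8 (step 4): P = [1, 6, 8] / [2];  Q = [1, 3, 4] / [2]
  Insert 9 (step 5): P = [1, 6, 8, 9] / [2];  Q = [1, 3, 4, 5] / [2]
  Insert 7 (step 6): P = [1, 6, 7, 9] / [2, 8];  Q = [1, 3, 4, 5] / [2, 6]
  Insert 3 (step 7): P = [1, 3, 7, 9] / [2, 6] / [8];  Q = [1, 3, 4, 5] / [2, 6] / [7]
  Insert 4 (step 8): P = [1, 3, 4, 9] / [2, 6, 7] / [8];  Q = [1, 3, 4, 5] / [2, 6, 8] / [7]
  Insert 5 (step 9): P = [1, 3, 4, 5] / [2, 6, 7, 9] / [8];  Q = [1, 3, 4, 5] / [2, 6, 8, 9] / [7]
Final shape: (4, 4, 1).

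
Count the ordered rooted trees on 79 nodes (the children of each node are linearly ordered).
C_78 = 73745243611532458459690151854647329239335600

These ordered rooted trees are counted by the Catalan number C_n = (1/(n + 1)) · C(2n, n). For n = 78: C_78 = (1/79) · C(156, 78) = 5825874245311064218315521996517139009907512400/79 = 73745243611532458459690151854647329239335600.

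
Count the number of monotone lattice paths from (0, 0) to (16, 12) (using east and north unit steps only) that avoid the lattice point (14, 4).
Number of paths = 30284055

Total paths from (0, 0) to (16, 12): C(28, 16) = 30421755. Paths through (14, 4): (paths (0, 0) → (14, 4)) × (paths (14, 4) → (16, 12)) = C(18, 14) · C(10, 2) = 3060 · 45 = 137700. Avoidance count = 30421755 − 137700 = 30284055.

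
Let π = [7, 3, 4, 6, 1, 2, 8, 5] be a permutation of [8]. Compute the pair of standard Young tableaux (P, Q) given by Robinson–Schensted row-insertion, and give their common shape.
P = [1, 2, 5, 8] / [3, 4, 6] / [7];  Q = [1, 3, 4, 7] / [2, 6, 8] / [5];  common shape = (4, 3, 1)

Row-insert the values π_1, π_2, … into P one at a time, bumping the leftmost entry strictly greater than the inserted value down to the next row. The recording tableau Q records, in position (i, j), the step at which that cell was added to P.
  Insert 7 (step 1): P = [7];  Q = [1]
  Insert 3 (step 2): P = [3] / [7];  Q = [1] / [2]
  Insert 4 (step 3): P = [3, 4] / [7];  Q = [1, 3] / [2]
  Insert 6 (step 4): P = [3, 4, 6] / [7];  Q = [1, 3, 4] / [2]
  Insert 1 (step 5): P = [1, 4, 6] / [3] / [7];  Q = [1, 3, 4] / [2] / [5]
  Insert 2 (step 6): P = [1, 2, 6] / [3, 4] / [7];  Q = [1, 3, 4] / [2, 6] / [5]
  Insert 8 (step 7): P = [1, 2, 6, 8] / [3, 4] / [7];  Q = [1, 3, 4, 7] / [2, 6] / [5]
  Insert 5 (step 8): P = [1, 2, 5, 8] / [3, 4, 6] / [7];  Q = [1, 3, 4, 7] / [2, 6, 8] / [5]
Final shape: (4, 3, 1).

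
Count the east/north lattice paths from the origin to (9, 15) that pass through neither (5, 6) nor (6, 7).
Number of paths = 846494

Inclusion–exclusion. Total paths: C(24, 9) = 1307504. Through P₁: C(11, 5)·C(13, 4) = 330330. Through P₂: C(13, 6)·C(11, 3) = 283140. Since P₁ is strictly southwest of P₂, a monotone path through both must visit P₁ then P₂; paths through both = C(11, 5)·C(2, 1)·C(11, 3) = 152460. Avoid both = 1307504 − 330330 − 283140 + 152460 = 846494.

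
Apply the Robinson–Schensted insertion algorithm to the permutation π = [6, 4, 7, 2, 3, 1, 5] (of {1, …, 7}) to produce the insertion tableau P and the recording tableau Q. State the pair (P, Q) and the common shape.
P = [1, 3, 5] / [2, 7] / [4] / [6];  Q = [1, 3, 7] / [2, 5] / [4] / [6];  common shape = (3, 2, 1, 1)

Row-insert the values π_1, π_2, … into P one at a time, bumping the leftmost entry strictly greater than the inserted value down to the next row. The recording tableau Q records, in position (i, j), the step at which that cell was added to P.
  Insert 6 (step 1): P = [6];  Q = [1]
  Insert 4 (step 2): P = [4] / [6];  Q = [1] / [2]
  Insert 7 (step 3): P = [4, 7] / [6];  Q = [1, 3] / [2]
  Insert 2 (step 4): P = [2, 7] / [4] / [6];  Q = [1, 3] / [2] / [4]
  Insert 3 (step 5): P = [2, 3] / [4, 7] / [6];  Q = [1, 3] / [2, 5] / [4]
  Insert 1 (step 6): P = [1, 3] / [2, 7] / [4] / [6];  Q = [1, 3] / [2, 5] / [4] / [6]
  Insert 5 (step 7): P = [1, 3, 5] / [2, 7] / [4] / [6];  Q = [1, 3, 7] / [2, 5] / [4] / [6]
Final shape: (3, 2, 1, 1).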